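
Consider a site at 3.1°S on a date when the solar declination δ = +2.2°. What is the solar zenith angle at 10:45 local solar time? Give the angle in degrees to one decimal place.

19.5°

Hour angle H = 15° × (10.75 − 12) = -18.75°.
cos θ_z = sin(-3.1°) sin(2.2°) + cos(-3.1°) cos(2.2°) cos(-18.75°) = -0.0021 + 0.9448 = 0.9427.
θ_z = arccos(0.9427) = 19.49°.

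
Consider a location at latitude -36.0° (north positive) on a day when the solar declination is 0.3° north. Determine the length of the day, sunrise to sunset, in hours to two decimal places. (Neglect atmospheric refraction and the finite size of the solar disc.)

−tan φ tan δ = −(-0.7265)(0.0052) = 0.0038; H_s = arccos(0.0038) = 89.78°.
Day length = 2 H_s / 15° h⁻¹ = 179.56° / 15 = 11.971 h.

11.97 hours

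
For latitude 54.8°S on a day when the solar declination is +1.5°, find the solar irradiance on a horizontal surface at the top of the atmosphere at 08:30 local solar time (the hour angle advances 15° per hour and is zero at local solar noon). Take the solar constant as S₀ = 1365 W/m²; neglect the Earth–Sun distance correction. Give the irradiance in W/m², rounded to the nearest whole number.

Hour angle H = 15° × (8.5 − 12) = -52.50°.
cos θ_z = sin φ sin δ + cos φ cos δ cos H = (-0.8171)(0.0262) + (0.5764)(0.9997)(0.6088) = 0.3294.
Top-of-atmosphere irradiance = S₀ cos θ_z = 1365 × 0.3294 = 449.63 W/m².

450 W/m²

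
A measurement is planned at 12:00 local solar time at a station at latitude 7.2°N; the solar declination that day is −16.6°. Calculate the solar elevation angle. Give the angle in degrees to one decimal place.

Hour angle H = 15° × (12 − 12) = 0.00°.
cos θ_z = sin φ sin δ + cos φ cos δ cos H = (0.1253)(-0.2857) + (0.9921)(0.9583)(1.0000) = 0.9149.
θ_z = arccos(0.9149) = 23.81°, so the elevation is 90° − 23.81° = 66.19°.

66.2°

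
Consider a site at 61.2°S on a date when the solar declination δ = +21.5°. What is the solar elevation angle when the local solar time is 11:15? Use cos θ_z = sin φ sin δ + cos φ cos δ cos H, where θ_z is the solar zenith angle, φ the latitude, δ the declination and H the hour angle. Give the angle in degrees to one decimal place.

Hour angle H = 15° × (11.25 − 12) = -11.25°.
With φ = -61.2°, δ = 21.5°, H = -11.25°: sin φ sin δ = -0.3212, cos φ cos δ cos H = 0.4396, so cos θ_z = 0.1184.
θ_z = arccos(0.1184) = 83.20°, so the elevation is 90° − 83.20° = 6.80°.

6.8°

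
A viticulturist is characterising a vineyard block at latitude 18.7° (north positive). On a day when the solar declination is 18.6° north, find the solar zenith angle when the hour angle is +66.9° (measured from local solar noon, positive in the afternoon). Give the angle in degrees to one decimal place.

cos θ_z = sin φ sin δ + cos φ cos δ cos H = (0.3206)(0.3190) + (0.9472)(0.9478)(0.3923) = 0.4545.
θ_z = arccos(0.4545) = 62.97°.

63.0°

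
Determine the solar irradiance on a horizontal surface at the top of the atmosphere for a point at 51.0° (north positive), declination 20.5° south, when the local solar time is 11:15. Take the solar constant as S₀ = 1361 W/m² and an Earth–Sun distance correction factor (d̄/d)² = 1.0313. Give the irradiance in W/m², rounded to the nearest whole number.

429 W/m²

Hour angle H = 15° × (11.25 − 12) = -11.25°.
cos θ_z = sin(51.0°) sin(-20.5°) + cos(51.0°) cos(-20.5°) cos(-11.25°) = -0.2722 + 0.5781 = 0.3059.
Top-of-atmosphere irradiance = S₀ (d̄/d)² cos θ_z = 1361 × 1.0313 × 0.3059 = 429.36 W/m².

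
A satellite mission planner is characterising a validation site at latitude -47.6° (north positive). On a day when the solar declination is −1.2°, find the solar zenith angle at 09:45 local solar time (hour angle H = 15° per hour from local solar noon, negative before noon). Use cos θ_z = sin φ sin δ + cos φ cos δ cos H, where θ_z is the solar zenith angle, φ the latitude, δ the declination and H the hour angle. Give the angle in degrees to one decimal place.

54.8°

Hour angle H = 15° × (9.75 − 12) = -33.75°.
cos θ_z = sin φ sin δ + cos φ cos δ cos H = (-0.7385)(-0.0209) + (0.6743)(0.9998)(0.8315) = 0.5760.
θ_z = arccos(0.5760) = 54.83°.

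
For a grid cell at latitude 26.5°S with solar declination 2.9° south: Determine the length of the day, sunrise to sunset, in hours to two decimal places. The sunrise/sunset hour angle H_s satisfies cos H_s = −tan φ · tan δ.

−tan φ tan δ = −(-0.4986)(-0.0507) = -0.0253; H_s = arccos(-0.0253) = 91.45°.
Day length = 2 H_s / 15° h⁻¹ = 182.90° / 15 = 12.193 h.

12.19 hours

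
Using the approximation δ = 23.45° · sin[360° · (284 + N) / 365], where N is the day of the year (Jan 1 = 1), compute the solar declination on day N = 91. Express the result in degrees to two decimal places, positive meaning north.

+4.02°

360 × (284 + 91) / 365 = 369.863°; sin(369.863°) = 0.1713.
δ = 23.45 × 0.1713 = 4.017° ≈ +4.02°.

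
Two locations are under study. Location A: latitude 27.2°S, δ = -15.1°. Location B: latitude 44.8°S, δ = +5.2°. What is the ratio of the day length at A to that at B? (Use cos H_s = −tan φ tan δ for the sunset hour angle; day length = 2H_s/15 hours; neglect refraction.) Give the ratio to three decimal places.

A: H_s = arccos(−tan -27.2° · tan -15.1°) = 97.97°, so 2H_s/15 = 13.0627 h.
B: H_s = arccos(−tan -44.8° · tan 5.2°) = 84.81°, so 2H_s/15 = 11.3080 h.
Ratio A/B = 13.0627 / 11.3080 = 1.1552.

1.155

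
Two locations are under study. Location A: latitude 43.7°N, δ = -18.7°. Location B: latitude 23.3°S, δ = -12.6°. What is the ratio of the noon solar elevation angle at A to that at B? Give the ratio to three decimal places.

A: 90° − |43.7 − (-18.7)| = 27.60°.
B: 90° − |-23.3 − (-12.6)| = 79.30°.
Ratio A/B = 27.6000 / 79.3000 = 0.3480.

0.348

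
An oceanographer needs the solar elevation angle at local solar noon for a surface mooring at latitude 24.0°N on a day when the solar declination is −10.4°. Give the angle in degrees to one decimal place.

55.6°

At local solar noon the hour angle is zero, so the elevation is 90° − |φ − δ| = 90° − |24.0° − (-10.4°)| = 90° − 34.4° = 55.6°.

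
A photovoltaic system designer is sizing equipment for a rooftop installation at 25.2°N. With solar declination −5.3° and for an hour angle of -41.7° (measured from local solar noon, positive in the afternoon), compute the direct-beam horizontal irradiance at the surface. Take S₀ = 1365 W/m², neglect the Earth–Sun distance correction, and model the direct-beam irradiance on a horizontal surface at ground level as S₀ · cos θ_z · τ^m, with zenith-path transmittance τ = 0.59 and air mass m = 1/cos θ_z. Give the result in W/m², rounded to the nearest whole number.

cos θ_z = sin(25.2°) sin(-5.3°) + cos(25.2°) cos(-5.3°) cos(-41.70°) = -0.0393 + 0.6727 = 0.6334.
Air mass m = 1/cos θ_z = 1/0.6334 = 1.579; τ^m = 0.59^1.579 = 0.4347.
Surface direct beam = 1365 × 0.6334 × 0.4347 = 375.84 W/m².

376 W/m²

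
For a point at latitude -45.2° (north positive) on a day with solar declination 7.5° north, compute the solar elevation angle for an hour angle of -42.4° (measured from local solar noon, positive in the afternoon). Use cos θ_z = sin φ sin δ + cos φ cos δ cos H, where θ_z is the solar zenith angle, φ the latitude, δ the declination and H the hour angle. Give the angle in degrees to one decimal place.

25.0°

With φ = -45.2°, δ = 7.5°, H = -42.40°: sin φ sin δ = -0.0926, cos φ cos δ cos H = 0.5159, so cos θ_z = 0.4233.
θ_z = arccos(0.4233) = 64.96°, so the elevation is 90° − 64.96° = 25.04°.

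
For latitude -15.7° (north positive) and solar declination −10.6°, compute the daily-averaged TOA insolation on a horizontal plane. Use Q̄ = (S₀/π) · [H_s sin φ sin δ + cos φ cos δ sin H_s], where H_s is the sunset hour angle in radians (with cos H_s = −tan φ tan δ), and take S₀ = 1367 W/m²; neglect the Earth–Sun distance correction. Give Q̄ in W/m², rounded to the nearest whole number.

−tan φ tan δ = −(-0.2811)(-0.1871) = -0.0526; H_s = arccos(-0.0526) = 93.02°. In radians, H_s = 1.6235.
H_s sin φ sin δ = 1.6235 × -0.2706 × -0.1840 = 0.0808.
cos φ cos δ sin H_s = 0.9627 × 0.9829 × 0.9986 = 0.9449.
Q̄ = (1367/π) × (0.0808 + 0.9449) = 435.13 × 1.0257 = 446.31 W/m².

446 W/m²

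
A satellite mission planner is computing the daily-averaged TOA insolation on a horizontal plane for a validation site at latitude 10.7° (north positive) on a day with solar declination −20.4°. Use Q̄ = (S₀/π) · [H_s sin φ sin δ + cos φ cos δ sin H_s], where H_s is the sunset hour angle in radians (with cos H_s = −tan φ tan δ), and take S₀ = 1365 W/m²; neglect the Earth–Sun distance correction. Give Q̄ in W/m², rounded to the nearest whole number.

−tan φ tan δ = −(0.1890)(-0.3719) = 0.0703; H_s = arccos(0.0703) = 85.97°. In radians, H_s = 1.5005.
H_s sin φ sin δ = 1.5005 × 0.1857 × -0.3486 = -0.0971.
cos φ cos δ sin H_s = 0.9826 × 0.9373 × 0.9975 = 0.9187.
Q̄ = (1365/π) × (-0.0971 + 0.9187) = 434.49 × 0.8216 = 356.98 W/m².

357 W/m²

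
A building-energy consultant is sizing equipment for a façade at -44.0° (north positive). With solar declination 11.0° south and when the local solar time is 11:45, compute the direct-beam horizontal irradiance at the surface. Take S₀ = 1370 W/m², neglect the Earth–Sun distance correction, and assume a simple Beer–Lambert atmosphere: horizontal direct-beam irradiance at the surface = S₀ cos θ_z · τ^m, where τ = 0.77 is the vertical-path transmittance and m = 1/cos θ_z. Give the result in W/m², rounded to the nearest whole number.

839 W/m²

Hour angle H = 15° × (11.75 − 12) = -3.75°.
cos θ_z = sin(-44.0°) sin(-11.0°) + cos(-44.0°) cos(-11.0°) cos(-3.75°) = 0.1325 + 0.7046 = 0.8371.
Air mass m = 1/cos θ_z = 1/0.8371 = 1.195; τ^m = 0.77^1.195 = 0.7317.
Surface direct beam = 1370 × 0.8371 × 0.7317 = 839.13 W/m².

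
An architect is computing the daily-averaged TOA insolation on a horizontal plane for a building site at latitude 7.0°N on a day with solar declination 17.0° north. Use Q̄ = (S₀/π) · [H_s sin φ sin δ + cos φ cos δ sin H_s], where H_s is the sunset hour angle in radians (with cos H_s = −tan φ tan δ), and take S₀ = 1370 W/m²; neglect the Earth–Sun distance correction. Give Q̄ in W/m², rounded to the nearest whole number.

cos H_s = −tan(7.0°) · tan(17.0°) = -0.0375, so H_s = arccos(-0.0375) = 92.15°. In radians, H_s = 1.6083.
H_s sin φ sin δ = 1.6083 × 0.1219 × 0.2924 = 0.0573.
cos φ cos δ sin H_s = 0.9925 × 0.9563 × 0.9993 = 0.9485.
Q̄ = (1370/π) × (0.0573 + 0.9485) = 436.08 × 1.0058 = 438.61 W/m².

439 W/m²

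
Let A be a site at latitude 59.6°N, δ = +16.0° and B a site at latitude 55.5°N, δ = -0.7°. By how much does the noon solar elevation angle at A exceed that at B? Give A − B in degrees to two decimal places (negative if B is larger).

A: 90° − |59.6 − (16.0)| = 46.40°.
B: 90° − |55.5 − (-0.7)| = 33.80°.
A − B = 46.40 − 33.80 = 12.60°.

+12.60°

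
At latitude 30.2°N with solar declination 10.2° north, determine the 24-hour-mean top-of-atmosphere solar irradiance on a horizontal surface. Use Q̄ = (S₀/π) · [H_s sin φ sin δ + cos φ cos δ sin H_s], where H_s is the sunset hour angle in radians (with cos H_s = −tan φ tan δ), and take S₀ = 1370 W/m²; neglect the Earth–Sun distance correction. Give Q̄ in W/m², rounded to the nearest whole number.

−tan φ tan δ = −(0.5820)(0.1799) = -0.1047; H_s = arccos(-0.1047) = 96.01°. In radians, H_s = 1.6757.
H_s sin φ sin δ = 1.6757 × 0.5030 × 0.1771 = 0.1493.
cos φ cos δ sin H_s = 0.8643 × 0.9842 × 0.9945 = 0.8460.
Q̄ = (1370/π) × (0.1493 + 0.8460) = 436.08 × 0.9953 = 434.03 W/m².

434 W/m²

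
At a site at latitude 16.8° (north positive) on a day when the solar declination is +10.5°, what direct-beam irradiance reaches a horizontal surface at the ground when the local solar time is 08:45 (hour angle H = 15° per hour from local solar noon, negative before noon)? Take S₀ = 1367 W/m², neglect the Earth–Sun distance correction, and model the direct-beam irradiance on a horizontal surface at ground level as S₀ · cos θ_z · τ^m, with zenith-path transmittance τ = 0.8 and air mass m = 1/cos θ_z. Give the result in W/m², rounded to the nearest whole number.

661 W/m²

Hour angle H = 15° × (8.75 − 12) = -48.75°.
cos θ_z = sin(16.8°) sin(10.5°) + cos(16.8°) cos(10.5°) cos(-48.75°) = 0.0527 + 0.6206 = 0.6733.
Air mass m = 1/cos θ_z = 1/0.6733 = 1.485; τ^m = 0.8^1.485 = 0.7179.
Surface direct beam = 1367 × 0.6733 × 0.7179 = 660.76 W/m².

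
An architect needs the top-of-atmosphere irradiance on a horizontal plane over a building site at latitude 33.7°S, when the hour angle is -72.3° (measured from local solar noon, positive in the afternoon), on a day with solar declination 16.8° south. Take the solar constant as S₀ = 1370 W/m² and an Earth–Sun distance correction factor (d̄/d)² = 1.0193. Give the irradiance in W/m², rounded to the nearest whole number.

562 W/m²

cos θ_z = sin(-33.7°) sin(-16.8°) + cos(-33.7°) cos(-16.8°) cos(-72.30°) = 0.1604 + 0.2421 = 0.4025.
Top-of-atmosphere irradiance = S₀ (d̄/d)² cos θ_z = 1370 × 1.0193 × 0.4025 = 562.07 W/m².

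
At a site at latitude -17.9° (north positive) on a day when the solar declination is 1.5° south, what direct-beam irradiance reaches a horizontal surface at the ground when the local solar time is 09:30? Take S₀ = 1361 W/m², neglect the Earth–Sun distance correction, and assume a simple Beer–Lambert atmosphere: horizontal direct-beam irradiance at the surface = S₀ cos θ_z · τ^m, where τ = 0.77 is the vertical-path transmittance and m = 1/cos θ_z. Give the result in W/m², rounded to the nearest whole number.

737 W/m²

Hour angle H = 15° × (9.5 − 12) = -37.50°.
cos θ_z = sin(-17.9°) sin(-1.5°) + cos(-17.9°) cos(-1.5°) cos(-37.50°) = 0.0080 + 0.7547 = 0.7627.
Air mass m = 1/cos θ_z = 1/0.7627 = 1.311; τ^m = 0.77^1.311 = 0.7099.
Surface direct beam = 1361 × 0.7627 × 0.7099 = 736.90 W/m².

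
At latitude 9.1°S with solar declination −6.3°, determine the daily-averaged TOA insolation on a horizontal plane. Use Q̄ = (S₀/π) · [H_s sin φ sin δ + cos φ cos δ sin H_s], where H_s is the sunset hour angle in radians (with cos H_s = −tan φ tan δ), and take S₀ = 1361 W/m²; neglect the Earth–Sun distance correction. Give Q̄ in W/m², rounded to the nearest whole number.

−tan φ tan δ = −(-0.1602)(-0.1104) = -0.0177; H_s = arccos(-0.0177) = 91.01°. In radians, H_s = 1.5884.
H_s sin φ sin δ = 1.5884 × -0.1582 × -0.1097 = 0.0276.
cos φ cos δ sin H_s = 0.9874 × 0.9940 × 0.9998 = 0.9813.
Q̄ = (1361/π) × (0.0276 + 0.9813) = 433.22 × 1.0089 = 437.08 W/m².

437 W/m²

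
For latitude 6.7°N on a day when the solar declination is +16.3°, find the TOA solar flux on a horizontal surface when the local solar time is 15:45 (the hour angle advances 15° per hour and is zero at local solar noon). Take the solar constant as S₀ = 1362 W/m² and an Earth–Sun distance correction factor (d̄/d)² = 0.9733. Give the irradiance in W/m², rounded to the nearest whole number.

745 W/m²

Hour angle H = 15° × (15.75 − 12) = 56.25°.
With φ = 6.7°, δ = 16.3°, H = 56.25°: sin φ sin δ = 0.0327, cos φ cos δ cos H = 0.5296, so cos θ_z = 0.5623.
Top-of-atmosphere irradiance = S₀ (d̄/d)² cos θ_z = 1362 × 0.9733 × 0.5623 = 745.40 W/m².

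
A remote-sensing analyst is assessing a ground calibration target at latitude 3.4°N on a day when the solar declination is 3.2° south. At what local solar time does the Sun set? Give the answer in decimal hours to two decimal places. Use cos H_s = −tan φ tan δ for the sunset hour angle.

17.99 h

cos H_s = −tan(3.4°) · tan(-3.2°) = 0.0033, so H_s = arccos(0.0033) = 89.81°.
Sunset is at 12 + H_s/15 = 12 + 5.987 = 17.987 h local solar time.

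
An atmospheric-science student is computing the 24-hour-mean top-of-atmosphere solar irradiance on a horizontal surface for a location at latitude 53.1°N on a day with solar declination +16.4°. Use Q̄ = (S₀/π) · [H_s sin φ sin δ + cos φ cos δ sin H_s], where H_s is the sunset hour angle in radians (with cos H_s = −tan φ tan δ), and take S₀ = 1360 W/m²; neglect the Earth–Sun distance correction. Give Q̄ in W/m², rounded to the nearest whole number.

422 W/m²

The sunset hour angle satisfies cos H_s = −tan φ tan δ = -0.3920, giving H_s = 113.08°. In radians, H_s = 1.9736.
H_s sin φ sin δ = 1.9736 × 0.7997 × 0.2823 = 0.4456.
cos φ cos δ sin H_s = 0.6004 × 0.9593 × 0.9200 = 0.5299.
Q̄ = (1360/π) × (0.4456 + 0.5299) = 432.90 × 0.9755 = 422.29 W/m².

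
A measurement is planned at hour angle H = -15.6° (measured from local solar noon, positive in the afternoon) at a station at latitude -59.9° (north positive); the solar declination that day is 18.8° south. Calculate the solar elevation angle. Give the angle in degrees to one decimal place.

47.4°

cos θ_z = sin φ sin δ + cos φ cos δ cos H = (-0.8652)(-0.3223) + (0.5015)(0.9466)(0.9632) = 0.7361.
θ_z = arccos(0.7361) = 42.60°, so the elevation is 90° − 42.60° = 47.40°.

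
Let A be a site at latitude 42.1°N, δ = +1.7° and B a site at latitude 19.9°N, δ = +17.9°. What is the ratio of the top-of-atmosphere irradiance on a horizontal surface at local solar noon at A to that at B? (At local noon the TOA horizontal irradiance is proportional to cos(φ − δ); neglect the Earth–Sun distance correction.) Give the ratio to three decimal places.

A: cos θ_z = cos(42.1° − (1.7°)) = 0.7615.
B: cos θ_z = cos(19.9° − (17.9°)) = 0.9994.
Ratio A/B = 0.7615 / 0.9994 = 0.7620.

0.762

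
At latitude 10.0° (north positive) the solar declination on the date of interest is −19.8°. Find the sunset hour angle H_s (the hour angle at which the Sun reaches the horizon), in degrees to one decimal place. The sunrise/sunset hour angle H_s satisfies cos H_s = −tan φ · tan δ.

86.4°

cos H_s = −tan(10.0°) · tan(-19.8°) = 0.0635, so H_s = arccos(0.0635) = 86.36°.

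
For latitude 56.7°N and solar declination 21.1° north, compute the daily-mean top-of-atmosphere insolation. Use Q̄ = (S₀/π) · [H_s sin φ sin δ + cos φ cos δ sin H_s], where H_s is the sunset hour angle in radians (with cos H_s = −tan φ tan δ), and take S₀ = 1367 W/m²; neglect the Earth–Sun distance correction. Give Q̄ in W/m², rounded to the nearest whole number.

468 W/m²

−tan φ tan δ = −(1.5224)(0.3859) = -0.5875; H_s = arccos(-0.5875) = 125.98°. In radians, H_s = 2.1988.
H_s sin φ sin δ = 2.1988 × 0.8358 × 0.3600 = 0.6616.
cos φ cos δ sin H_s = 0.5490 × 0.9330 × 0.8092 = 0.4145.
Q̄ = (1367/π) × (0.6616 + 0.4145) = 435.13 × 1.0761 = 468.24 W/m².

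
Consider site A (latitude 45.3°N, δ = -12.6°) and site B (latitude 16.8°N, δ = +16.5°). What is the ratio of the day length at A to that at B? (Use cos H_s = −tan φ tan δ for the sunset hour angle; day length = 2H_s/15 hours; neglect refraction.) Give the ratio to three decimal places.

A: H_s = arccos(−tan 45.3° · tan -12.6°) = 76.95°, so 2H_s/15 = 10.2600 h.
B: H_s = arccos(−tan 16.8° · tan 16.5°) = 95.13°, so 2H_s/15 = 12.6840 h.
Ratio A/B = 10.2600 / 12.6840 = 0.8089.

0.809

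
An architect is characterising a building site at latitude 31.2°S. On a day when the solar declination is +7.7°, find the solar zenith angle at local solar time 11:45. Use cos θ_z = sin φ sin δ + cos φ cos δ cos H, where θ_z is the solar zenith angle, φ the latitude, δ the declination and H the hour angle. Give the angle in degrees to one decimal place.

39.1°

Hour angle H = 15° × (11.75 − 12) = -3.75°.
cos θ_z = sin φ sin δ + cos φ cos δ cos H = (-0.5180)(0.1340) + (0.8554)(0.9910)(0.9979) = 0.7765.
θ_z = arccos(0.7765) = 39.06°.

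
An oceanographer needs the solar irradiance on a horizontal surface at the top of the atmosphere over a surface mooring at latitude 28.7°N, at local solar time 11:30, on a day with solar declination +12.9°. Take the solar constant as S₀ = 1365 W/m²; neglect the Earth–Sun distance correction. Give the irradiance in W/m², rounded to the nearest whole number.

Hour angle H = 15° × (11.5 − 12) = -7.50°.
cos θ_z = sin(28.7°) sin(12.9°) + cos(28.7°) cos(12.9°) cos(-7.50°) = 0.1072 + 0.8477 = 0.9549.
Top-of-atmosphere irradiance = S₀ cos θ_z = 1365 × 0.9549 = 1303.44 W/m².

1303 W/m²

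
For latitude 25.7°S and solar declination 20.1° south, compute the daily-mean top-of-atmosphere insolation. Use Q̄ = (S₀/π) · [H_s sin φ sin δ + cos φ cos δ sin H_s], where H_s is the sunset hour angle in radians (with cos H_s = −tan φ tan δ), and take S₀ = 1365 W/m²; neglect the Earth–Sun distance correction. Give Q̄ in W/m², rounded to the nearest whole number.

475 W/m²

−tan φ tan δ = −(-0.4813)(-0.3659) = -0.1761; H_s = arccos(-0.1761) = 100.14°. In radians, H_s = 1.7478.
H_s sin φ sin δ = 1.7478 × -0.4337 × -0.3437 = 0.2605.
cos φ cos δ sin H_s = 0.9011 × 0.9391 × 0.9844 = 0.8330.
Q̄ = (1365/π) × (0.2605 + 0.8330) = 434.49 × 1.0935 = 475.11 W/m².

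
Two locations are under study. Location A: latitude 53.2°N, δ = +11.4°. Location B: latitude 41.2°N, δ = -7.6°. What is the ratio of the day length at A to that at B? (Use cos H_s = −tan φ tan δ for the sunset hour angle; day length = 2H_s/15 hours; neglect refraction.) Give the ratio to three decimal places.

A: H_s = arccos(−tan 53.2° · tan 11.4°) = 105.64°, so 2H_s/15 = 14.0853 h.
B: H_s = arccos(−tan 41.2° · tan -7.6°) = 83.29°, so 2H_s/15 = 11.1053 h.
Ratio A/B = 14.0853 / 11.1053 = 1.2683.

1.268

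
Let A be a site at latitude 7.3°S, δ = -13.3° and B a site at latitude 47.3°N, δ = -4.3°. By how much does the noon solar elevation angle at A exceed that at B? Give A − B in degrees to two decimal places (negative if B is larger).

A: 90° − |-7.3 − (-13.3)| = 84.00°.
B: 90° − |47.3 − (-4.3)| = 38.40°.
A − B = 84.00 − 38.40 = 45.60°.

+45.60°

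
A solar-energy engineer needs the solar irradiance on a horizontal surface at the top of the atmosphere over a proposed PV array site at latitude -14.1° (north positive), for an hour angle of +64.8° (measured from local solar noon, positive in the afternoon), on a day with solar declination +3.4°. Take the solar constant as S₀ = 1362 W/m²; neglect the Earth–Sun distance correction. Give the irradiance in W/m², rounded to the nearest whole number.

cos θ_z = sin(-14.1°) sin(3.4°) + cos(-14.1°) cos(3.4°) cos(64.80°) = -0.0144 + 0.4122 = 0.3978.
Top-of-atmosphere irradiance = S₀ cos θ_z = 1362 × 0.3978 = 541.80 W/m².

542 W/m²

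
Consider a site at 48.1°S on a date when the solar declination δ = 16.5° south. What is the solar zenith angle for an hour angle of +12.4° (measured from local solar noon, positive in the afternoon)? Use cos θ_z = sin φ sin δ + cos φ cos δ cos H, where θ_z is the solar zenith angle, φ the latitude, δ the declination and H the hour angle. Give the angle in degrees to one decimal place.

cos θ_z = sin φ sin δ + cos φ cos δ cos H = (-0.7443)(-0.2840) + (0.6678)(0.9588)(0.9767) = 0.8367.
θ_z = arccos(0.8367) = 33.21°.

33.2°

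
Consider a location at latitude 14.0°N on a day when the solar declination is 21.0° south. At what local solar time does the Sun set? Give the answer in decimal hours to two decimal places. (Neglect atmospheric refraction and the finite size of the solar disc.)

17.63 h

The sunset hour angle satisfies cos H_s = −tan φ tan δ = 0.0957, giving H_s = 84.51°.
Sunset is at 12 + H_s/15 = 12 + 5.634 = 17.634 h local solar time.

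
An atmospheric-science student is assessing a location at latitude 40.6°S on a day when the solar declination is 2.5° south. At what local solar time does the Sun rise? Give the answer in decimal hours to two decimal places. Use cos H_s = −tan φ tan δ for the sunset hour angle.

−tan φ tan δ = −(-0.8571)(-0.0437) = -0.0375; H_s = arccos(-0.0375) = 92.15°.
Sunrise is at 12 − H_s/15 = 12 − 6.143 = 5.857 h local solar time.

5.86 h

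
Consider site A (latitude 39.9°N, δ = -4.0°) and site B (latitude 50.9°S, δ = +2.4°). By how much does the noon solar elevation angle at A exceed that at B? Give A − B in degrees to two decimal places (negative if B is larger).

+9.40°

A: 90° − |39.9 − (-4.0)| = 46.10°.
B: 90° − |-50.9 − (2.4)| = 36.70°.
A − B = 46.10 − 36.70 = 9.40°.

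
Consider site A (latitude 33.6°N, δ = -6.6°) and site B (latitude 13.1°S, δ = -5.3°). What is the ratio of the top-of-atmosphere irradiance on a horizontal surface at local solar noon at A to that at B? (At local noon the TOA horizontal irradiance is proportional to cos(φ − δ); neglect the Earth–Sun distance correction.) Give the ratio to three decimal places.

0.771

A: cos θ_z = cos(33.6° − (-6.6°)) = 0.7638.
B: cos θ_z = cos(-13.1° − (-5.3°)) = 0.9907.
Ratio A/B = 0.7638 / 0.9907 = 0.7710.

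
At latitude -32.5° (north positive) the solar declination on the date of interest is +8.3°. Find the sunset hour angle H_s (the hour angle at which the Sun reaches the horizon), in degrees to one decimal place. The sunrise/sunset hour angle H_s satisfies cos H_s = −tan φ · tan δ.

84.7°

−tan φ tan δ = −(-0.6371)(0.1459) = 0.0930; H_s = arccos(0.0930) = 84.66°.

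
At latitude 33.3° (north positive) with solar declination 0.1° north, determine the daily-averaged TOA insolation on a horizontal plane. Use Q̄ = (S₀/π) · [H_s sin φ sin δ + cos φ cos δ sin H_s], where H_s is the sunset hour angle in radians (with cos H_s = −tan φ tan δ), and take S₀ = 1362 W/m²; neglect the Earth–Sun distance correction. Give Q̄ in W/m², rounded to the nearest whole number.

−tan φ tan δ = −(0.6569)(0.0017) = -0.0011; H_s = arccos(-0.0011) = 90.06°. In radians, H_s = 1.5718.
H_s sin φ sin δ = 1.5718 × 0.5490 × 0.0017 = 0.0015.
cos φ cos δ sin H_s = 0.8358 × 1.0000 × 1.0000 = 0.8358.
Q̄ = (1362/π) × (0.0015 + 0.8358) = 433.54 × 0.8373 = 363.00 W/m².

363 W/m²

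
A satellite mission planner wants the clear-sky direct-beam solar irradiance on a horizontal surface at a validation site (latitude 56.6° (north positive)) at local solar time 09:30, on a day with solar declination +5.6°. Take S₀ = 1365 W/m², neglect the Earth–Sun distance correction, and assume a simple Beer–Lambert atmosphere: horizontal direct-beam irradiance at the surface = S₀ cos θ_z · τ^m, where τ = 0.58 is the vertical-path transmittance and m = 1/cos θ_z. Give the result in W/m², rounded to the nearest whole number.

245 W/m²

Hour angle H = 15° × (9.5 − 12) = -37.50°.
cos θ_z = sin(56.6°) sin(5.6°) + cos(56.6°) cos(5.6°) cos(-37.50°) = 0.0815 + 0.4346 = 0.5161.
Air mass m = 1/cos θ_z = 1/0.5161 = 1.938; τ^m = 0.58^1.938 = 0.3480.
Surface direct beam = 1365 × 0.5161 × 0.3480 = 245.16 W/m².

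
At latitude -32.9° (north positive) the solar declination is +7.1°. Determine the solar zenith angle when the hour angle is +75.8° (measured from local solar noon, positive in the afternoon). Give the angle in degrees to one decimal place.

cos θ_z = sin φ sin δ + cos φ cos δ cos H = (-0.5432)(0.1236) + (0.8396)(0.9923)(0.2453) = 0.1372.
θ_z = arccos(0.1372) = 82.11°.

82.1°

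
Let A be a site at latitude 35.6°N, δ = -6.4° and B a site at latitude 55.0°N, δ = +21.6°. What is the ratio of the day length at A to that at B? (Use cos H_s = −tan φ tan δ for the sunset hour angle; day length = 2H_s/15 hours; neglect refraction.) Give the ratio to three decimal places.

A: H_s = arccos(−tan 35.6° · tan -6.4°) = 85.39°, so 2H_s/15 = 11.3853 h.
B: H_s = arccos(−tan 55.0° · tan 21.6°) = 124.43°, so 2H_s/15 = 16.5907 h.
Ratio A/B = 11.3853 / 16.5907 = 0.6862.

0.686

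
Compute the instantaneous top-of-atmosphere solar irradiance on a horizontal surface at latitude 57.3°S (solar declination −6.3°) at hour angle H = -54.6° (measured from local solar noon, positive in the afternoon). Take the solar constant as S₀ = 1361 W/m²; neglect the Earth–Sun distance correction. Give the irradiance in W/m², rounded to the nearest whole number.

549 W/m²

With φ = -57.3°, δ = -6.3°, H = -54.60°: sin φ sin δ = 0.0923, cos φ cos δ cos H = 0.3111, so cos θ_z = 0.4034.
Top-of-atmosphere irradiance = S₀ cos θ_z = 1361 × 0.4034 = 549.03 W/m².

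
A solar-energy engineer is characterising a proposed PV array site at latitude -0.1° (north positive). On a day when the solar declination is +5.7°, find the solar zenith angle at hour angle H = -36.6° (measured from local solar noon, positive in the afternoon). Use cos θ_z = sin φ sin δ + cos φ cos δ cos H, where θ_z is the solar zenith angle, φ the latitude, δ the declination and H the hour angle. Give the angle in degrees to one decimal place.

37.0°

cos θ_z = sin φ sin δ + cos φ cos δ cos H = (-0.0017)(0.0993) + (1.0000)(0.9951)(0.8028) = 0.7987.
θ_z = arccos(0.7987) = 36.99°.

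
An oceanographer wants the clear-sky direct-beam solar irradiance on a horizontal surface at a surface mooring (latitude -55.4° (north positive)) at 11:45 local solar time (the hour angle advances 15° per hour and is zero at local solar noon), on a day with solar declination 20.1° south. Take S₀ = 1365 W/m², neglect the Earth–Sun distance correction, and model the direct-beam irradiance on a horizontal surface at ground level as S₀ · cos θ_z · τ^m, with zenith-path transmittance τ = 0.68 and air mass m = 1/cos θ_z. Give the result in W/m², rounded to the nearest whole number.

693 W/m²

Hour angle H = 15° × (11.75 − 12) = -3.75°.
cos θ_z = sin(-55.4°) sin(-20.1°) + cos(-55.4°) cos(-20.1°) cos(-3.75°) = 0.2829 + 0.5321 = 0.8150.
Air mass m = 1/cos θ_z = 1/0.8150 = 1.227; τ^m = 0.68^1.227 = 0.6230.
Surface direct beam = 1365 × 0.8150 × 0.6230 = 693.07 W/m².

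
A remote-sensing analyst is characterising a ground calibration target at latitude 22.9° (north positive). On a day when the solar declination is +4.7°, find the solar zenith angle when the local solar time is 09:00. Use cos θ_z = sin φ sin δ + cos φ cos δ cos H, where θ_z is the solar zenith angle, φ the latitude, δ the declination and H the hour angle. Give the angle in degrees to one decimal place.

Hour angle H = 15° × (9 − 12) = -45.00°.
cos θ_z = sin(22.9°) sin(4.7°) + cos(22.9°) cos(4.7°) cos(-45.00°) = 0.0319 + 0.6492 = 0.6811.
θ_z = arccos(0.6811) = 47.07°.

47.1°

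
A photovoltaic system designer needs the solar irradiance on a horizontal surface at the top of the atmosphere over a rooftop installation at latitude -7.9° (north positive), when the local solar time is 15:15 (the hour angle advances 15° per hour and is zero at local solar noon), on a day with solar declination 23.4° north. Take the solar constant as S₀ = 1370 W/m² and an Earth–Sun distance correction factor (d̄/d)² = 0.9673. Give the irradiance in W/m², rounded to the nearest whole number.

722 W/m²

Hour angle H = 15° × (15.25 − 12) = 48.75°.
cos θ_z = sin(-7.9°) sin(23.4°) + cos(-7.9°) cos(23.4°) cos(48.75°) = -0.0546 + 0.5994 = 0.5448.
Top-of-atmosphere irradiance = S₀ (d̄/d)² cos θ_z = 1370 × 0.9673 × 0.5448 = 721.97 W/m².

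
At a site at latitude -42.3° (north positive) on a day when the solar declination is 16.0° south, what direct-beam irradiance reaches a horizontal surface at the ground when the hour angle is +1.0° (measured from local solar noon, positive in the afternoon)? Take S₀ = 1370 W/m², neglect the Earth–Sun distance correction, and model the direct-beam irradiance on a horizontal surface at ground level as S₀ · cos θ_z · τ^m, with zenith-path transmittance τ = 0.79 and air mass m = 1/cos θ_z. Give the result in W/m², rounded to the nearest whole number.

cos θ_z = sin(-42.3°) sin(-16.0°) + cos(-42.3°) cos(-16.0°) cos(1.00°) = 0.1855 + 0.7109 = 0.8964.
Air mass m = 1/cos θ_z = 1/0.8964 = 1.116; τ^m = 0.79^1.116 = 0.7687.
Surface direct beam = 1370 × 0.8964 × 0.7687 = 944.02 W/m².

944 W/m²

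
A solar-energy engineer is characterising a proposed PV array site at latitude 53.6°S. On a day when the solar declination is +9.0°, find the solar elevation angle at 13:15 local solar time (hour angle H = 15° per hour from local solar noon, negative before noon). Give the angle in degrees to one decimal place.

Hour angle H = 15° × (13.25 − 12) = 18.75°.
cos θ_z = sin φ sin δ + cos φ cos δ cos H = (-0.8049)(0.1564) + (0.5934)(0.9877)(0.9469) = 0.4291.
θ_z = arccos(0.4291) = 64.59°, so the elevation is 90° − 64.59° = 25.41°.

25.4°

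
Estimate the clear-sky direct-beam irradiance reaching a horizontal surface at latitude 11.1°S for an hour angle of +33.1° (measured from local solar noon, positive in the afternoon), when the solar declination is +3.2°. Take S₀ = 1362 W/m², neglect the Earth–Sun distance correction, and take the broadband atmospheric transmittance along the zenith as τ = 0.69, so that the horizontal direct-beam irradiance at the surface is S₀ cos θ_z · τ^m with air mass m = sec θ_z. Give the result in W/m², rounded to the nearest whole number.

With φ = -11.1°, δ = 3.2°, H = 33.10°: sin φ sin δ = -0.0107, cos φ cos δ cos H = 0.8208, so cos θ_z = 0.8101.
Air mass m = 1/cos θ_z = 1/0.8101 = 1.234; τ^m = 0.69^1.234 = 0.6326.
Surface direct beam = 1362 × 0.8101 × 0.6326 = 697.98 W/m².

698 W/m²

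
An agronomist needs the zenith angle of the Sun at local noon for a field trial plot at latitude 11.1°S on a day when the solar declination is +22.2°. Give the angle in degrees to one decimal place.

33.3°

At local solar noon the hour angle is zero, so the zenith angle is |φ − δ| = |-11.1° − (22.2°)| = 33.3°.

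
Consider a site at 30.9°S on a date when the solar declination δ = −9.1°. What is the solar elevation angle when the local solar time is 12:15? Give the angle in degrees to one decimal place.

Hour angle H = 15° × (12.25 − 12) = 3.75°.
With φ = -30.9°, δ = -9.1°, H = 3.75°: sin φ sin δ = 0.0812, cos φ cos δ cos H = 0.8455, so cos θ_z = 0.9267.
θ_z = arccos(0.9267) = 22.07°, so the elevation is 90° − 22.07° = 67.93°.

67.9°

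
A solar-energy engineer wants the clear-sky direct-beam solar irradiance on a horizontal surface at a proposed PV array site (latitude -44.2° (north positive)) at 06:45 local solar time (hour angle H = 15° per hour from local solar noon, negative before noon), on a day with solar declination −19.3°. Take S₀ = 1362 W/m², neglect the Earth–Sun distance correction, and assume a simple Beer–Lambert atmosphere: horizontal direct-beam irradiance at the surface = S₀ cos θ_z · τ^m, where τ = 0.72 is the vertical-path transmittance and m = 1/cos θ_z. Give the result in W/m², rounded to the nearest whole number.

199 W/m²

Hour angle H = 15° × (6.75 − 12) = -78.75°.
With φ = -44.2°, δ = -19.3°, H = -78.75°: sin φ sin δ = 0.2304, cos φ cos δ cos H = 0.1320, so cos θ_z = 0.3624.
Air mass m = 1/cos θ_z = 1/0.3624 = 2.759; τ^m = 0.72^2.759 = 0.4040.
Surface direct beam = 1362 × 0.3624 × 0.4040 = 199.41 W/m².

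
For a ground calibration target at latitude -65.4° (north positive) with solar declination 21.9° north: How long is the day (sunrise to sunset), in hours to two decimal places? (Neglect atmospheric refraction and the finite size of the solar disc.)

−tan φ tan δ = −(-2.1842)(0.4020) = 0.8780; H_s = arccos(0.8780) = 28.60°.
Day length = 2 H_s / 15° h⁻¹ = 57.20° / 15 = 3.813 h.

3.81 hours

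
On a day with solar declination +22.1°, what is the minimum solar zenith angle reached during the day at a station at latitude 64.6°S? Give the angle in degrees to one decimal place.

86.7°

At local solar noon the hour angle is zero, so the zenith angle is |φ − δ| = |-64.6° − (22.1°)| = 86.7°.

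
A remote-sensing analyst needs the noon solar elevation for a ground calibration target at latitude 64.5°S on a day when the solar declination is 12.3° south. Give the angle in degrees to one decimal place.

37.8°

At local solar noon the hour angle is zero, so the elevation is 90° − |φ − δ| = 90° − |-64.5° − (-12.3°)| = 90° − 52.2° = 37.8°.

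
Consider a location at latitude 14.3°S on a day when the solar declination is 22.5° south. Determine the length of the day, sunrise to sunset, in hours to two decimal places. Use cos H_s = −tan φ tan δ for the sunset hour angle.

cos H_s = −tan(-14.3°) · tan(-22.5°) = -0.1056, so H_s = arccos(-0.1056) = 96.06°.
Day length = 2 H_s / 15° h⁻¹ = 192.12° / 15 = 12.808 h.

12.81 hours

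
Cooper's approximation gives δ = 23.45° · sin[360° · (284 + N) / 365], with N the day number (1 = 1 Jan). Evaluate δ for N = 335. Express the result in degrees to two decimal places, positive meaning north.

360 × (284 + 335) / 365 = 610.521°; sin(610.521°) = -0.9428.
δ = 23.45 × -0.9428 = -22.109° ≈ -22.11°.

-22.11°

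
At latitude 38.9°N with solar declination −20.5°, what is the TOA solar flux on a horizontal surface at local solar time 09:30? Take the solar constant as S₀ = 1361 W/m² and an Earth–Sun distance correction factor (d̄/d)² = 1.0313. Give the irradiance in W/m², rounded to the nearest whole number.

503 W/m²

Hour angle H = 15° × (9.5 − 12) = -37.50°.
cos θ_z = sin(38.9°) sin(-20.5°) + cos(38.9°) cos(-20.5°) cos(-37.50°) = -0.2199 + 0.5783 = 0.3584.
Top-of-atmosphere irradiance = S₀ (d̄/d)² cos θ_z = 1361 × 1.0313 × 0.3584 = 503.05 W/m².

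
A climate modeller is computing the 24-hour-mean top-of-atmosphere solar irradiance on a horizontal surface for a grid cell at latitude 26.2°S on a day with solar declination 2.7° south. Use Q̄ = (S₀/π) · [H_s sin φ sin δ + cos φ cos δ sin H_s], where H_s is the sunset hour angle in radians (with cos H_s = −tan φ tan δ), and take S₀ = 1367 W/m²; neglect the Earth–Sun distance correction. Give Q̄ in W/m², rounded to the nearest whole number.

404 W/m²

cos H_s = −tan(-26.2°) · tan(-2.7°) = -0.0232, so H_s = arccos(-0.0232) = 91.33°. In radians, H_s = 1.5940.
H_s sin φ sin δ = 1.5940 × -0.4415 × -0.0471 = 0.0331.
cos φ cos δ sin H_s = 0.8973 × 0.9989 × 0.9997 = 0.8960.
Q̄ = (1367/π) × (0.0331 + 0.8960) = 435.13 × 0.9291 = 404.28 W/m².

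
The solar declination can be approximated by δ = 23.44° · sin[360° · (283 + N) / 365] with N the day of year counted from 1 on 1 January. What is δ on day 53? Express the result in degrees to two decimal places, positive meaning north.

-11.22°

360 × (283 + 53) / 365 = 331.397°; sin(331.397°) = -0.4787.
δ = 23.44 × -0.4787 = -11.221° ≈ -11.22°.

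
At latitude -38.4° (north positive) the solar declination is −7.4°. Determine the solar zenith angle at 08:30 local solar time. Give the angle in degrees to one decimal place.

Hour angle H = 15° × (8.5 − 12) = -52.50°.
With φ = -38.4°, δ = -7.4°, H = -52.50°: sin φ sin δ = 0.0800, cos φ cos δ cos H = 0.4731, so cos θ_z = 0.5531.
θ_z = arccos(0.5531) = 56.42°.

56.4°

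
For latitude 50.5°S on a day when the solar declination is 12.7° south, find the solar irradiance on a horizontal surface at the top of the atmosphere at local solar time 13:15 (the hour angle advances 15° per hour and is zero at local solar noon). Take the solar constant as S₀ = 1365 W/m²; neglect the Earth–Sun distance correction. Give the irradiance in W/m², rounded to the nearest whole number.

Hour angle H = 15° × (13.25 − 12) = 18.75°.
With φ = -50.5°, δ = -12.7°, H = 18.75°: sin φ sin δ = 0.1696, cos φ cos δ cos H = 0.5876, so cos θ_z = 0.7572.
Top-of-atmosphere irradiance = S₀ cos θ_z = 1365 × 0.7572 = 1033.58 W/m².

1034 W/m²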